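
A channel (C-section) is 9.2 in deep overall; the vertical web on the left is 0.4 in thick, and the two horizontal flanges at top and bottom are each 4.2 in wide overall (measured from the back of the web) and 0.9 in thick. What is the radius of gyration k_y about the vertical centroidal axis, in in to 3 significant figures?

Break the section into simple shapes (no overlaps), measuring from the bottom-left corner of the bounding box.
Web: 0.4 × 9.2, A = 3.68 in², x = 0.2 in, Ī = 0.049067 in⁴.
Top flange (beyond web): 3.8 × 0.9, A = 3.42 in², x = 2.3 in, Ī = 4.1154 in⁴.
Bottom flange (beyond web): 3.8 × 0.9, A = 3.42 in², x = 2.3 in, Ī = 4.1154 in⁴.
Centroid: x̄ = ΣA·x / ΣA = 1.5654 in.
Transfer each piece to the vertical centroidal axis using Ī + A·d² with d = x − 1.5654:
  web: d = -1.3654 in → contributes +6.9097 in⁴
  top flange (beyond web): d = 0.7346 in → contributes +5.961 in⁴
  bottom flange (beyond web): d = 0.7346 in → contributes +5.961 in⁴
Total I = 18.832 in⁴.
Radius of gyration: k = √(I/A) = √(18.832 / 10.52) = 1.3379 in.

k_y ≈ 1.34 in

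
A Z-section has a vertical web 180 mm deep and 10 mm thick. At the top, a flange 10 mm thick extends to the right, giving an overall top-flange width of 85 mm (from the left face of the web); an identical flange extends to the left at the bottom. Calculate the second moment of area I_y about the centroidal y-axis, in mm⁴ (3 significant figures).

I_y ≈ 3.43 × 10⁶ mm⁴

Split into non-overlapping primitives; take the origin at the lower-left of the bounding box.
Web: 10 × 180, A = 1 800 mm², x = 80 mm, Ī = 15 000 mm⁴.
Top flange (beyond web): 75 × 10, A = 750 mm², x = 122.5 mm, Ī = 351 563 mm⁴.
Bottom flange (beyond web): 75 × 10, A = 750 mm², x = 37.5 mm, Ī = 351 563 mm⁴.
Centroid: x̄ = ΣA·x / ΣA = 80 mm.
Transfer each piece to the centroidal y-axis using Ī + A·d² with d = x − 80:
  web: d = 0 mm → contributes +15 000 mm⁴
  top flange (beyond web): d = 42.5 mm → contributes +1 706 250 mm⁴
  bottom flange (beyond web): d = -42.5 mm → contributes +1 706 250 mm⁴
Total I = 3 427 500 mm⁴.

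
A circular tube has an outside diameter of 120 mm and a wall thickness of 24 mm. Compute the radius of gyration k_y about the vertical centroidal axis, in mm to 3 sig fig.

Decompose the section into non-overlapping parts with the origin at the bottom-left of its bounding rectangle.
Outer circle: ⌀120, A = 11 310 mm², x = 60 mm, Ī = 10 178 760 mm⁴.
Bore (subtracted): ⌀72, A = 4071.5 mm², x = 60 mm, Ī = 1 319 167 mm⁴.
By symmetry the centroid is at mid-width, x̄ = 60 mm.
All pieces are centred on the vertical centroidal axis, so I = ΣĪ (holes subtracted) = 8 859 593 mm⁴.
Radius of gyration: k = √(I/A) = √(8 859 593 / 7238.2) = 34.986 mm.

k_y ≈ 35.0 mm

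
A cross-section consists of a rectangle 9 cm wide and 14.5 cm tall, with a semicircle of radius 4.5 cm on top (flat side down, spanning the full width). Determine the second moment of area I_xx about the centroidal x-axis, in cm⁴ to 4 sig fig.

I_xx ≈ 4477 cm⁴

Break the section into simple shapes (no overlaps), measuring from the bottom-left corner of the bounding box.
Rectangular body: 9 × 14.5, A = 130.5 cm², y = 7.25 cm, Ī = 2286.47 cm⁴.
Semicircular cap: semicircle r = 4.5, A = 31.8086 cm², y = 16.4099 cm, Ī = 45.0072 cm⁴.
Centroid: ȳ = ΣA·y / ΣA = 9.04511 cm.
Transfer each piece to the centroidal x-axis using Ī + A·d² with d = y − 9.04511:
  rectangular body: d = -1.79511 cm → contributes +2 707 cm⁴
  semicircular cap: d = 7.36475 cm → contributes +1770.29 cm⁴
Total I = 4477.29 cm⁴.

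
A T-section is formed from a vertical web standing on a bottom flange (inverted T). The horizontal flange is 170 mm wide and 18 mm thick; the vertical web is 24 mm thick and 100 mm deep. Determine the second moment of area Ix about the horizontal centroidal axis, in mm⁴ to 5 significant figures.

Ix ≈ 6.7648 × 10⁶ mm⁴

Decompose the section into non-overlapping parts with the origin at the bottom-left of its bounding rectangle.
Flange: 170 × 18, A = 3 060 mm², y = 9 mm, Ī = 82 620 mm⁴.
Web: 24 × 100, A = 2 400 mm², y = 68 mm, Ī = 2 000 000 mm⁴.
Centroid: ȳ = ΣA·y / ΣA = 34.93407 mm.
Transfer each piece to the horizontal centroidal axis using Ī + A·d² with d = y − 34.93407:
  flange: d = -25.93407 mm → contributes +2 140 702 mm⁴
  web: d = 33.06593 mm → contributes +4 624 054 mm⁴
Total I = 6 764 756 mm⁴.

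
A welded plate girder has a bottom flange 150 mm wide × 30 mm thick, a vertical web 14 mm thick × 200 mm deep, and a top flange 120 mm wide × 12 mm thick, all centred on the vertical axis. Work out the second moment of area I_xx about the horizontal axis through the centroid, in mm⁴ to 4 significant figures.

Break the section into simple shapes (no overlaps), measuring from the bottom-left corner of the bounding box.
Bottom plate: 150 × 30, A = 4 500 mm², y = 15 mm, Ī = 337 500 mm⁴.
Web plate: 14 × 200, A = 2 800 mm², y = 130 mm, Ī = 9 333 333 mm⁴.
Top plate: 120 × 12, A = 1 440 mm², y = 236 mm, Ī = 17 280 mm⁴.
Centroid: ȳ = ΣA·y / ΣA = 88.254 mm.
Transfer each piece to the horizontal axis through the centroid using Ī + A·d² with d = y − 88.254:
  bottom plate: d = -73.254 mm → contributes +24 485 171 mm⁴
  web plate: d = 41.746 mm → contributes +14 212 972 mm⁴
  top plate: d = 147.746 mm → contributes +31 450 866 mm⁴
Total I = 70 149 009 mm⁴.

I_xx ≈ 7.015 × 10⁷ mm⁴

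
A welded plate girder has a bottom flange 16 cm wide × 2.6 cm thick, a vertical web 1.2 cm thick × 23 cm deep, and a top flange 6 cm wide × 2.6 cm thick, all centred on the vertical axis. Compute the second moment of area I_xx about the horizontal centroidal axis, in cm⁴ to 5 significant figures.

I_xx ≈ 9314.5 cm⁴

Split into non-overlapping primitives; take the origin at the lower-left of the bounding box.
Bottom plate: 16 × 2.6, A = 41.6 cm², y = 1.3 cm, Ī = 23.43467 cm⁴.
Web plate: 1.2 × 23, A = 27.6 cm², y = 14.1 cm, Ī = 1216.7 cm⁴.
Top plate: 6 × 2.6, A = 15.6 cm², y = 26.9 cm, Ī = 8.788 cm⁴.
Centroid: ȳ = ΣA·y / ΣA = 10.17547 cm.
Transfer each piece to the horizontal centroidal axis using Ī + A·d² with d = y − 10.17547:
  bottom plate: d = -8.875472 cm → contributes +3300.433 cm⁴
  web plate: d = 3.924528 cm → contributes +1641.793 cm⁴
  top plate: d = 16.72453 cm → contributes +4372.262 cm⁴
Total I = 9314.488 cm⁴.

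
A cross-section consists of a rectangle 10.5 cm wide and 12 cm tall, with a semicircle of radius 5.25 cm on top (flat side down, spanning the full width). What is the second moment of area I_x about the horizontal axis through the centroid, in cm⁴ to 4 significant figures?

I_x ≈ 3777 cm⁴

Decompose the section into non-overlapping parts with the origin at the bottom-left of its bounding rectangle.
Rectangular body: 10.5 × 12, A = 126 cm², y = 6 cm, Ī = 1 512 cm⁴.
Semicircular cap: semicircle r = 5.25, A = 43.2951 cm², y = 14.2282 cm, Ī = 83.3814 cm⁴.
Centroid: ȳ = ΣA·y / ΣA = 8.10425 cm.
Transfer each piece to the horizontal axis through the centroid using Ī + A·d² with d = y − 8.10425:
  rectangular body: d = -2.10425 cm → contributes +2069.91 cm⁴
  semicircular cap: d = 6.12392 cm → contributes +1707.05 cm⁴
Total I = 3776.96 cm⁴.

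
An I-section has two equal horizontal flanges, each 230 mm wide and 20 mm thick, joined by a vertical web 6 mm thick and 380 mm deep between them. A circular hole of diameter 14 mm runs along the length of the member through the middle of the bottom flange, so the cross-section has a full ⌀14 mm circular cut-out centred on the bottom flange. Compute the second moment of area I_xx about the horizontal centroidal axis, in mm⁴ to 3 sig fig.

Break the section into simple shapes (no overlaps), measuring from the bottom-left corner of the bounding box.
Bottom flange: 230 × 20, A = 4 600 mm², y = 10 mm, Ī = 153 333 mm⁴.
Web: 6 × 380, A = 2 280 mm², y = 210 mm, Ī = 27 436 000 mm⁴.
Top flange: 230 × 20, A = 4 600 mm², y = 410 mm, Ī = 153 333 mm⁴.
Hole (subtracted): ⌀14, A = 153.94 mm², y = 10 mm, Ī = 1885.7 mm⁴.
Centroid: ȳ = ΣA·y / ΣA = 212.72 mm.
Transfer each piece to the horizontal centroidal axis using Ī + A·d² with d = y − 212.72:
  bottom flange: d = -202.72 mm → contributes +189 188 991 mm⁴
  web: d = -2.7183 mm → contributes +27 452 847 mm⁴
  top flange: d = 197.28 mm → contributes +179 185 656 mm⁴
  hole: d = -202.72 mm → contributes −6 327 925 mm⁴
Total I = 389 499 569 mm⁴.

I_xx ≈ 3.89 × 10⁸ mm⁴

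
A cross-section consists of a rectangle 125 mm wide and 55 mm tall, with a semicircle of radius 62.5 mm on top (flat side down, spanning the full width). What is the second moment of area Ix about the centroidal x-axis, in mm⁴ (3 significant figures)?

Split into non-overlapping primitives; take the origin at the lower-left of the bounding box.
Rectangular body: 125 × 55, A = 6 875 mm², y = 27.5 mm, Ī = 1 733 073 mm⁴.
Semicircular cap: semicircle r = 62.5, A = 6135.9 mm², y = 81.526 mm, Ī = 1 674 758 mm⁴.
Centroid: ȳ = ΣA·y / ΣA = 52.978 mm.
Transfer each piece to the centroidal x-axis using Ī + A·d² with d = y − 52.978:
  rectangular body: d = -25.478 mm → contributes +6 195 993 mm⁴
  semicircular cap: d = 28.547 mm → contributes +6 675 241 mm⁴
Total I = 12 871 233 mm⁴.

Ix ≈ 1.29 × 10⁷ mm⁴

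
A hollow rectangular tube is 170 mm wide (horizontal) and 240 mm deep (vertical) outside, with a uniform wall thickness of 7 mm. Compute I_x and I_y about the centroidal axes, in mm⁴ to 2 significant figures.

Decompose the section into non-overlapping parts with the origin at the bottom-left of its bounding rectangle.
Outer rectangle: 170 × 240, A = 40 800 mm², y = 120 mm, Ī = 195 840 000 mm⁴.
Inner void (subtracted): 156 × 226, A = 35 256 mm², y = 120 mm, Ī = 150 061 288 mm⁴.
By symmetry the centroid is at mid-height, ȳ = 120 mm.
All pieces are centred on the centroidal x-axis, so I = ΣĪ (holes subtracted) = 45 778 712 mm⁴.
Repeating about the centroidal y-axis gives I_y = 26 760 832 mm⁴.

I_x ≈ 4.6 × 10⁷ mm⁴, I_y ≈ 2.7 × 10⁷ mm⁴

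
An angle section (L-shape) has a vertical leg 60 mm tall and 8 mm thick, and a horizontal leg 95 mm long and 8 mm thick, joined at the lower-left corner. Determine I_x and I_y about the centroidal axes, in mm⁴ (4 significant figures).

I_x ≈ 3.398 × 10⁵ mm⁴, I_y ≈ 1.083 × 10⁶ mm⁴

Treat the section as a set of non-overlapping primitives; coordinates are from the bounding-box lower-left.
Vertical leg: 8 × 60, A = 480 mm², y = 30 mm, Ī = 144 000 mm⁴.
Horizontal leg (remainder): 87 × 8, A = 696 mm², y = 4 mm, Ī = 3 712 mm⁴.
Centroid: ȳ = ΣA·y / ΣA = 14.6122 mm.
Transfer each piece to the centroidal x-axis using Ī + A·d² with d = y − 14.6122:
  vertical leg: d = 15.3878 mm → contributes +257 656 mm⁴
  horizontal leg (remainder): d = -10.6122 mm → contributes +82095.3 mm⁴
Total I = 339 751 mm⁴.
For the y-axis: x̄ = 32.1122 mm.
Repeating about the centroidal y-axis gives I_y = 1 082 521 mm⁴.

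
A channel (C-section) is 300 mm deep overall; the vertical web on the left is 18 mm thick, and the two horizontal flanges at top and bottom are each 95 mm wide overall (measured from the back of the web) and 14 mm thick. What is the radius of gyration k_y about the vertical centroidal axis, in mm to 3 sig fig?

k_y ≈ 24.9 mm

Decompose the section into non-overlapping parts with the origin at the bottom-left of its bounding rectangle.
Web: 18 × 300, A = 5 400 mm², x = 9 mm, Ī = 145 800 mm⁴.
Top flange (beyond web): 77 × 14, A = 1 078 mm², x = 56.5 mm, Ī = 532 622 mm⁴.
Bottom flange (beyond web): 77 × 14, A = 1 078 mm², x = 56.5 mm, Ī = 532 622 mm⁴.
Centroid: x̄ = ΣA·x / ΣA = 22.553 mm.
Transfer each piece to the vertical centroidal axis using Ī + A·d² with d = x − 22.553:
  web: d = -13.553 mm → contributes +1 137 761 mm⁴
  top flange (beyond web): d = 33.947 mm → contributes +1 774 874 mm⁴
  bottom flange (beyond web): d = 33.947 mm → contributes +1 774 874 mm⁴
Total I = 4 687 508 mm⁴.
Radius of gyration: k = √(I/A) = √(4 687 508 / 7 556) = 24.907 mm.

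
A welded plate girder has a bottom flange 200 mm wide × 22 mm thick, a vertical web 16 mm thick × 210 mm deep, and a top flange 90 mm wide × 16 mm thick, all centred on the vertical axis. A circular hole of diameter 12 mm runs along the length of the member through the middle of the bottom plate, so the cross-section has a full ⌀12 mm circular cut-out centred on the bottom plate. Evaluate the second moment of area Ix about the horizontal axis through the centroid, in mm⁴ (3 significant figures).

Ix ≈ 7.63 × 10⁷ mm⁴

Break the section into simple shapes (no overlaps), measuring from the bottom-left corner of the bounding box.
Bottom plate: 200 × 22, A = 4 400 mm², y = 11 mm, Ī = 177 467 mm⁴.
Web plate: 16 × 210, A = 3 360 mm², y = 127 mm, Ī = 12 348 000 mm⁴.
Top plate: 90 × 16, A = 1 440 mm², y = 240 mm, Ī = 30 720 mm⁴.
Hole (subtracted): ⌀12, A = 113.1 mm², y = 11 mm, Ī = 1017.9 mm⁴.
Centroid: ȳ = ΣA·y / ΣA = 90.182 mm.
Transfer each piece to the horizontal axis through the centroid using Ī + A·d² with d = y − 90.182:
  bottom plate: d = -79.182 mm → contributes +27 764 606 mm⁴
  web plate: d = 36.818 mm → contributes +16 902 675 mm⁴
  top plate: d = 149.82 mm → contributes +32 352 102 mm⁴
  hole: d = -79.182 mm → contributes −710 116 mm⁴
Total I = 76 309 267 mm⁴.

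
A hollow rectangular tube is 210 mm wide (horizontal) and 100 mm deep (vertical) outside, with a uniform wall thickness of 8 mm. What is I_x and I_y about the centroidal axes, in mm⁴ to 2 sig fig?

Split into non-overlapping primitives; take the origin at the lower-left of the bounding box.
Outer rectangle: 210 × 100, A = 21 000 mm², y = 50 mm, Ī = 17 500 000 mm⁴.
Inner void (subtracted): 194 × 84, A = 16 296 mm², y = 50 mm, Ī = 9 582 048 mm⁴.
By symmetry the centroid is at mid-height, ȳ = 50 mm.
All pieces are centred on the centroidal x-axis, so I = ΣĪ (holes subtracted) = 7 917 952 mm⁴.
Repeating about the centroidal y-axis gives I_y = 26 065 312 mm⁴.

I_x ≈ 7.9 × 10⁶ mm⁴, I_y ≈ 2.6 × 10⁷ mm⁴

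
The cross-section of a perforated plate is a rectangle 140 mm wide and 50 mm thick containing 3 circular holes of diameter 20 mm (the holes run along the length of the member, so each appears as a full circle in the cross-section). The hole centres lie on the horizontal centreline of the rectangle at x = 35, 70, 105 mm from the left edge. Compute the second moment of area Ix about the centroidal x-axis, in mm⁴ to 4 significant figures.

Break the section into simple shapes (no overlaps), measuring from the bottom-left corner of the bounding box.
Plate: 140 × 50, A = 7 000 mm², y = 25 mm, Ī = 1 458 333 mm⁴.
Hole 1 (subtracted): ⌀20, A = 314.159 mm², y = 25 mm, Ī = 7853.98 mm⁴.
Hole 2 (subtracted): ⌀20, A = 314.159 mm², y = 25 mm, Ī = 7853.98 mm⁴.
Hole 3 (subtracted): ⌀20, A = 314.159 mm², y = 25 mm, Ī = 7853.98 mm⁴.
By symmetry the centroid is at mid-height, ȳ = 25 mm.
All pieces are centred on the centroidal x-axis, so I = ΣĪ (holes subtracted) = 1 434 771 mm⁴.

Ix ≈ 1.435 × 10⁶ mm⁴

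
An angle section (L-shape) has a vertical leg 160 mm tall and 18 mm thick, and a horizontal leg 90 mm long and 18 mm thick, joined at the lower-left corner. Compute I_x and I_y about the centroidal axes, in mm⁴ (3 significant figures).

Split into non-overlapping primitives; take the origin at the lower-left of the bounding box.
Vertical leg: 18 × 160, A = 2 880 mm², y = 80 mm, Ī = 6 144 000 mm⁴.
Horizontal leg (remainder): 72 × 18, A = 1 296 mm², y = 9 mm, Ī = 34 992 mm⁴.
Centroid: ȳ = ΣA·y / ΣA = 57.966 mm.
Transfer each piece to the centroidal x-axis using Ī + A·d² with d = y − 57.966:
  vertical leg: d = 22.034 mm → contributes +7 542 293 mm⁴
  horizontal leg (remainder): d = -48.966 mm → contributes +3 142 310 mm⁴
Total I = 10 684 603 mm⁴.
For the y-axis: x̄ = 22.966 mm.
Repeating about the centroidal y-axis gives I_y = 2 447 563 mm⁴.

I_x ≈ 1.07 × 10⁷ mm⁴, I_y ≈ 2.45 × 10⁶ mm⁴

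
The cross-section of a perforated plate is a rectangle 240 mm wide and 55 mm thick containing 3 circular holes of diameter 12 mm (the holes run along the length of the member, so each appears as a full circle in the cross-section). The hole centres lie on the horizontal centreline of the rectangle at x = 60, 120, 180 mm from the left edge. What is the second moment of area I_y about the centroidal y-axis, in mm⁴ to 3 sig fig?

I_y ≈ 6.25 × 10⁷ mm⁴

Treat the section as a set of non-overlapping primitives; coordinates are from the bounding-box lower-left.
Plate: 240 × 55, A = 13 200 mm², x = 120 mm, Ī = 63 360 000 mm⁴.
Hole 1 (subtracted): ⌀12, A = 113.1 mm², x = 60 mm, Ī = 1017.9 mm⁴.
Hole 2 (subtracted): ⌀12, A = 113.1 mm², x = 120 mm, Ī = 1017.9 mm⁴.
Hole 3 (subtracted): ⌀12, A = 113.1 mm², x = 180 mm, Ī = 1017.9 mm⁴.
By symmetry the centroid is at mid-width, x̄ = 120 mm.
Transfer each piece to the centroidal y-axis using Ī + A·d² with d = x − 120:
  plate: d = 0 mm → contributes +63 360 000 mm⁴
  hole 1: d = -60 mm → contributes −408 168 mm⁴
  hole 2: d = 0 mm → contributes −1017.9 mm⁴
  hole 3: d = 60 mm → contributes −408 168 mm⁴
Total I = 62 542 646 mm⁴.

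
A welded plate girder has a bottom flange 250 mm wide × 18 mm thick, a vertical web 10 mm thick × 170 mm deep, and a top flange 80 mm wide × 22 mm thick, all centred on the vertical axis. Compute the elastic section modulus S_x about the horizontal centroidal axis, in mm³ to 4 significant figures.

S_x ≈ 3.755 × 10⁵ mm³

Break the section into simple shapes (no overlaps), measuring from the bottom-left corner of the bounding box.
Bottom plate: 250 × 18, A = 4 500 mm², y = 9 mm, Ī = 121 500 mm⁴.
Web plate: 10 × 170, A = 1 700 mm², y = 103 mm, Ī = 4 094 167 mm⁴.
Top plate: 80 × 22, A = 1 760 mm², y = 199 mm, Ī = 70986.7 mm⁴.
Centroid: ȳ = ΣA·y / ΣA = 71.0854 mm.
Transfer each piece to the horizontal centroidal axis using Ī + A·d² with d = y − 71.0854:
  bottom plate: d = -62.0854 mm → contributes +17 467 201 mm⁴
  web plate: d = 31.9146 mm → contributes +5 825 685 mm⁴
  top plate: d = 127.915 mm → contributes +28 868 349 mm⁴
Total I = 52 161 235 mm⁴.
Extreme fibre distance c = 138.915 mm; S = I/c = 375 491 mm³.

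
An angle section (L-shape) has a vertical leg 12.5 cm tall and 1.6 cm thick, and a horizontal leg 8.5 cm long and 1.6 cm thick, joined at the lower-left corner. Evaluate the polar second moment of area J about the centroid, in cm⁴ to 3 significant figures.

Treat the section as a set of non-overlapping primitives; coordinates are from the bounding-box lower-left.
Vertical leg: 1.6 × 12.5, A = 20 cm², y = 6.25 cm, Ī = 260.42 cm⁴.
Horizontal leg (remainder): 6.9 × 1.6, A = 11.04 cm², y = 0.8 cm, Ī = 2.3552 cm⁴.
Centroid: ȳ = ΣA·y / ΣA = 4.3116 cm.
Transfer each piece to the centroidal x-axis using Ī + A·d² with d = y − 4.3116:
  vertical leg: d = 1.9384 cm → contributes +335.56 cm⁴
  horizontal leg (remainder): d = -3.5116 cm → contributes +138.49 cm⁴
Total I = 474.06 cm⁴.
For the y-axis: x̄ = 2.3116 cm.
Repeating about the centroidal y-axis gives I_y = 176.55 cm⁴.
Polar second moment: J = I_x + I_y = 650.61 cm⁴.

J ≈ 651 cm⁴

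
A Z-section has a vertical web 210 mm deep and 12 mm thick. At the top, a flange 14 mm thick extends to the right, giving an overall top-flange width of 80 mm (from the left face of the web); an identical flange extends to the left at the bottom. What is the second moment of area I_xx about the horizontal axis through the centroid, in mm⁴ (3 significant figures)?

Break the section into simple shapes (no overlaps), measuring from the bottom-left corner of the bounding box.
Web: 12 × 210, A = 2 520 mm², y = 105 mm, Ī = 9 261 000 mm⁴.
Top flange (beyond web): 68 × 14, A = 952 mm², y = 203 mm, Ī = 15 549 mm⁴.
Bottom flange (beyond web): 68 × 14, A = 952 mm², y = 7 mm, Ī = 15 549 mm⁴.
Centroid: ȳ = ΣA·y / ΣA = 105 mm.
Transfer each piece to the horizontal axis through the centroid using Ī + A·d² with d = y − 105:
  web: d = 0 mm → contributes +9 261 000 mm⁴
  top flange (beyond web): d = 98 mm → contributes +9 158 557 mm⁴
  bottom flange (beyond web): d = -98 mm → contributes +9 158 557 mm⁴
Total I = 27 578 115 mm⁴.

I_xx ≈ 2.76 × 10⁷ mm⁴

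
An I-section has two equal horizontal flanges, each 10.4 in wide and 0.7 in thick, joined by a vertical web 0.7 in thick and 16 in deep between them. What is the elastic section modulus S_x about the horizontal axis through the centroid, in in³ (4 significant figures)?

S_x ≈ 144.2 in³

Decompose the section into non-overlapping parts with the origin at the bottom-left of its bounding rectangle.
Bottom flange: 10.4 × 0.7, A = 7.28 in², y = 0.35 in, Ī = 0.297267 in⁴.
Web: 0.7 × 16, A = 11.2 in², y = 8.7 in, Ī = 238.933 in⁴.
Top flange: 10.4 × 0.7, A = 7.28 in², y = 17.05 in, Ī = 0.297267 in⁴.
By symmetry the centroid is at mid-height, ȳ = 8.7 in.
Transfer each piece to the horizontal axis through the centroid using Ī + A·d² with d = y − 8.7:
  bottom flange: d = -8.35 in → contributes +507.877 in⁴
  web: d = 0 in → contributes +238.933 in⁴
  top flange: d = 8.35 in → contributes +507.877 in⁴
Total I = 1254.69 in⁴.
Extreme fibre distance c = 8.7 in; S = I/c = 144.217 in³.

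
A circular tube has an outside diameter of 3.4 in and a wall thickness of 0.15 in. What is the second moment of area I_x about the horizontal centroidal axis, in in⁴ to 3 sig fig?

Break the section into simple shapes (no overlaps), measuring from the bottom-left corner of the bounding box.
Outer circle: ⌀3.4, A = 9.0792 in², y = 1.7 in, Ī = 6.5597 in⁴.
Bore (subtracted): ⌀3.1, A = 7.5477 in², y = 1.7 in, Ī = 4.5333 in⁴.
By symmetry the centroid is at mid-height, ȳ = 1.7 in.
All pieces are centred on the horizontal centroidal axis, so I = ΣĪ (holes subtracted) = 2.0264 in⁴.

I_x ≈ 2.03 in⁴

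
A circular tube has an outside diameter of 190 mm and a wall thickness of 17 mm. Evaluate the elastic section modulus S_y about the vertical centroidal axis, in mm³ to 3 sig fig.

Split into non-overlapping primitives; take the origin at the lower-left of the bounding box.
Outer circle: ⌀190, A = 28 353 mm², x = 95 mm, Ī = 63 971 171 mm⁴.
Bore (subtracted): ⌀156, A = 19 113 mm², x = 95 mm, Ī = 29 071 557 mm⁴.
By symmetry the centroid is at mid-width, x̄ = 95 mm.
All pieces are centred on the vertical centroidal axis, so I = ΣĪ (holes subtracted) = 34 899 614 mm⁴.
Extreme fibre distance c = 95 mm; S = I/c = 367 364 mm³.

S_y ≈ 3.67 × 10⁵ mm³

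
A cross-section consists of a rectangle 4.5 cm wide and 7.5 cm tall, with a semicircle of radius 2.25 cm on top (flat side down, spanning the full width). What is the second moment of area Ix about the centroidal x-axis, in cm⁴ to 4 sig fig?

Ix ≈ 303.5 cm⁴

Treat the section as a set of non-overlapping primitives; coordinates are from the bounding-box lower-left.
Rectangular body: 4.5 × 7.5, A = 33.75 cm², y = 3.75 cm, Ī = 158.203 cm⁴.
Semicircular cap: semicircle r = 2.25, A = 7.95216 cm², y = 8.45493 cm, Ī = 2.81295 cm⁴.
Centroid: ȳ = ΣA·y / ΣA = 4.64718 cm.
Transfer each piece to the centroidal x-axis using Ī + A·d² with d = y − 4.64718:
  rectangular body: d = -0.89718 cm → contributes +185.37 cm⁴
  semicircular cap: d = 3.80775 cm → contributes +118.111 cm⁴
Total I = 303.481 cm⁴.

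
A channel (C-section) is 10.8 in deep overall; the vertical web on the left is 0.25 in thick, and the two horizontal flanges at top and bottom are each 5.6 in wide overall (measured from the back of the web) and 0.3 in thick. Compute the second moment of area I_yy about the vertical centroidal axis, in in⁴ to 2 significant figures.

I_yy ≈ 19 in⁴

Split into non-overlapping primitives; take the origin at the lower-left of the bounding box.
Web: 0.25 × 10.8, A = 2.7 in², x = 0.125 in, Ī = 0.01406 in⁴.
Top flange (beyond web): 5.35 × 0.3, A = 1.605 in², x = 2.925 in, Ī = 3.828 in⁴.
Bottom flange (beyond web): 5.35 × 0.3, A = 1.605 in², x = 2.925 in, Ī = 3.828 in⁴.
Centroid: x̄ = ΣA·x / ΣA = 1.646 in.
Transfer each piece to the vertical centroidal axis using Ī + A·d² with d = x − 1.646:
  web: d = -1.521 in → contributes +6.259 in⁴
  top flange (beyond web): d = 1.279 in → contributes +6.455 in⁴
  bottom flange (beyond web): d = 1.279 in → contributes +6.455 in⁴
Total I = 19.17 in⁴.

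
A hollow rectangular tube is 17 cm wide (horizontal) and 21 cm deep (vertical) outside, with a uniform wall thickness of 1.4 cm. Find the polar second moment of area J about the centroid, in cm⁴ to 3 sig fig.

J ≈ 1.02 × 10⁴ cm⁴

Split into non-overlapping primitives; take the origin at the lower-left of the bounding box.
Outer rectangle: 17 × 21, A = 357 cm², y = 10.5 cm, Ī = 13 120 cm⁴.
Inner void (subtracted): 14.2 × 18.2, A = 258.44 cm², y = 10.5 cm, Ī = 7133.8 cm⁴.
By symmetry the centroid is at mid-height, ȳ = 10.5 cm.
All pieces are centred on the centroidal x-axis, so I = ΣĪ (holes subtracted) = 5985.9 cm⁴.
Repeating about the centroidal y-axis gives I_y = 4255.1 cm⁴.
Polar second moment: J = I_x + I_y = 10 241 cm⁴.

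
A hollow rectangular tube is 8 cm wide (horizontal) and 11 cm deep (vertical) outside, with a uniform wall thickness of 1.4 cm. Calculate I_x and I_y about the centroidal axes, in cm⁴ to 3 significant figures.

I_x ≈ 648 cm⁴, I_y ≈ 373 cm⁴

Decompose the section into non-overlapping parts with the origin at the bottom-left of its bounding rectangle.
Outer rectangle: 8 × 11, A = 88 cm², y = 5.5 cm, Ī = 887.33 cm⁴.
Inner void (subtracted): 5.2 × 8.2, A = 42.64 cm², y = 5.5 cm, Ī = 238.93 cm⁴.
By symmetry the centroid is at mid-height, ȳ = 5.5 cm.
All pieces are centred on the centroidal x-axis, so I = ΣĪ (holes subtracted) = 648.41 cm⁴.
Repeating about the centroidal y-axis gives I_y = 373.25 cm⁴.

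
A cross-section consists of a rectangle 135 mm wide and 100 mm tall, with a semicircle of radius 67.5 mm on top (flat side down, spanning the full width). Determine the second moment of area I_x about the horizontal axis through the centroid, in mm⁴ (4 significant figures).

Break the section into simple shapes (no overlaps), measuring from the bottom-left corner of the bounding box.
Rectangular body: 135 × 100, A = 13 500 mm², y = 50 mm, Ī = 11 250 000 mm⁴.
Semicircular cap: semicircle r = 67.5, A = 7156.94 mm², y = 128.648 mm, Ī = 2 278 490 mm⁴.
Centroid: ȳ = ΣA·y / ΣA = 77.2489 mm.
Transfer each piece to the horizontal axis through the centroid using Ī + A·d² with d = y − 77.2489:
  rectangular body: d = -27.2489 mm → contributes +21 273 762 mm⁴
  semicircular cap: d = 51.399 mm → contributes +21 186 120 mm⁴
Total I = 42 459 883 mm⁴.

I_x ≈ 4.246 × 10⁷ mm⁴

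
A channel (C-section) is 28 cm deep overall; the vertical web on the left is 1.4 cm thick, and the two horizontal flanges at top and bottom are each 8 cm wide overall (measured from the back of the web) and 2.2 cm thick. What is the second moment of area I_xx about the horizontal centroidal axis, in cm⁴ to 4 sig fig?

I_xx ≈ 7405 cm⁴

Treat the section as a set of non-overlapping primitives; coordinates are from the bounding-box lower-left.
Web: 1.4 × 28, A = 39.2 cm², y = 14 cm, Ī = 2561.07 cm⁴.
Top flange (beyond web): 6.6 × 2.2, A = 14.52 cm², y = 26.9 cm, Ī = 5.8564 cm⁴.
Bottom flange (beyond web): 6.6 × 2.2, A = 14.52 cm², y = 1.1 cm, Ī = 5.8564 cm⁴.
By symmetry the centroid is at mid-height, ȳ = 14 cm.
Transfer each piece to the horizontal centroidal axis using Ī + A·d² with d = y − 14:
  web: d = 0 cm → contributes +2561.07 cm⁴
  top flange (beyond web): d = 12.9 cm → contributes +2422.13 cm⁴
  bottom flange (beyond web): d = -12.9 cm → contributes +2422.13 cm⁴
Total I = 7405.33 cm⁴.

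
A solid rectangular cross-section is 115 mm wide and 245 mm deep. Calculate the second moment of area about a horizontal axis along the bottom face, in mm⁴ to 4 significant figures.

I_base ≈ 5.637 × 10⁸ mm⁴

The section: 115 × 245, A = 28 175 mm², y = 122.5 mm, Ī = 140 933 698 mm⁴.
Transfer it to the base of the section using Ī + A·d² with d = y − 0:
  the section: d = 122.5 mm → contributes +563 734 792 mm⁴
Total I = 563 734 792 mm⁴.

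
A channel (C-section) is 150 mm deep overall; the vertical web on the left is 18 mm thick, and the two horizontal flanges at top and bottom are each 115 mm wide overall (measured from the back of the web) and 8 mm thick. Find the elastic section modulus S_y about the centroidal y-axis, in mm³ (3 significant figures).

S_y ≈ 5.35 × 10⁴ mm³

Split into non-overlapping primitives; take the origin at the lower-left of the bounding box.
Web: 18 × 150, A = 2 700 mm², x = 9 mm, Ī = 72 900 mm⁴.
Top flange (beyond web): 97 × 8, A = 776 mm², x = 66.5 mm, Ī = 608 449 mm⁴.
Bottom flange (beyond web): 97 × 8, A = 776 mm², x = 66.5 mm, Ī = 608 449 mm⁴.
Centroid: x̄ = ΣA·x / ΣA = 29.988 mm.
Transfer each piece to the centroidal y-axis using Ī + A·d² with d = x − 29.988:
  web: d = -20.988 mm → contributes +1 262 214 mm⁴
  top flange (beyond web): d = 36.512 mm → contributes +1 642 968 mm⁴
  bottom flange (beyond web): d = 36.512 mm → contributes +1 642 968 mm⁴
Total I = 4 548 149 mm⁴.
Extreme fibre distance c = 85.012 mm; S = I/c = 53 500 mm³.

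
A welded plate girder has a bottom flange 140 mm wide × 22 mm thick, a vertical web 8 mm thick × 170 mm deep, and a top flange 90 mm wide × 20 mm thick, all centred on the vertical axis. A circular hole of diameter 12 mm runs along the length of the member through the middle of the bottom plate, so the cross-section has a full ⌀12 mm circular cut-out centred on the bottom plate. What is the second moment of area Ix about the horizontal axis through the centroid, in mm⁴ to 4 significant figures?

Break the section into simple shapes (no overlaps), measuring from the bottom-left corner of the bounding box.
Bottom plate: 140 × 22, A = 3 080 mm², y = 11 mm, Ī = 124 227 mm⁴.
Web plate: 8 × 170, A = 1 360 mm², y = 107 mm, Ī = 3 275 333 mm⁴.
Top plate: 90 × 20, A = 1 800 mm², y = 202 mm, Ī = 60 000 mm⁴.
Hole (subtracted): ⌀12, A = 113.097 mm², y = 11 mm, Ī = 1017.88 mm⁴.
Centroid: ȳ = ΣA·y / ΣA = 88.4225 mm.
Transfer each piece to the horizontal axis through the centroid using Ī + A·d² with d = y − 88.4225:
  bottom plate: d = -77.4225 mm → contributes +18 586 487 mm⁴
  web plate: d = 18.5775 mm → contributes +3 744 702 mm⁴
  top plate: d = 113.578 mm → contributes +23 279 735 mm⁴
  hole: d = -77.4225 mm → contributes −678 950 mm⁴
Total I = 44 931 974 mm⁴.

Ix ≈ 4.493 × 10⁷ mm⁴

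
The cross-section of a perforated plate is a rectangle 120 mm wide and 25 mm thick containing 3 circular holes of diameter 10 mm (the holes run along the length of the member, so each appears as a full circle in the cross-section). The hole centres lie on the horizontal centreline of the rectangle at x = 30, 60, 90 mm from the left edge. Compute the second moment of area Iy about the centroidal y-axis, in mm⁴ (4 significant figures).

Decompose the section into non-overlapping parts with the origin at the bottom-left of its bounding rectangle.
Plate: 120 × 25, A = 3 000 mm², x = 60 mm, Ī = 3 600 000 mm⁴.
Hole 1 (subtracted): ⌀10, A = 78.5398 mm², x = 30 mm, Ī = 490.874 mm⁴.
Hole 2 (subtracted): ⌀10, A = 78.5398 mm², x = 60 mm, Ī = 490.874 mm⁴.
Hole 3 (subtracted): ⌀10, A = 78.5398 mm², x = 90 mm, Ī = 490.874 mm⁴.
By symmetry the centroid is at mid-width, x̄ = 60 mm.
Transfer each piece to the centroidal y-axis using Ī + A·d² with d = x − 60:
  plate: d = 0 mm → contributes +3 600 000 mm⁴
  hole 1: d = -30 mm → contributes −71176.7 mm⁴
  hole 2: d = 0 mm → contributes −490.874 mm⁴
  hole 3: d = 30 mm → contributes −71176.7 mm⁴
Total I = 3 457 156 mm⁴.

Iy ≈ 3.457 × 10⁶ mm⁴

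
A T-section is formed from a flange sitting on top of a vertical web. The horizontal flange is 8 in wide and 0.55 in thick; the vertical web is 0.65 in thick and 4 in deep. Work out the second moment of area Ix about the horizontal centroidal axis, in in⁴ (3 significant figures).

Treat the section as a set of non-overlapping primitives; coordinates are from the bounding-box lower-left.
Flange: 8 × 0.55, A = 4.4 in², y = 4.275 in, Ī = 0.11092 in⁴.
Web: 0.65 × 4, A = 2.6 in², y = 2 in, Ī = 3.4667 in⁴.
Centroid: ȳ = ΣA·y / ΣA = 3.43 in.
Transfer each piece to the horizontal centroidal axis using Ī + A·d² with d = y − 3.43:
  flange: d = 0.845 in → contributes +3.2526 in⁴
  web: d = -1.43 in → contributes +8.7834 in⁴
Total I = 12.036 in⁴.

Ix ≈ 12.0 in⁴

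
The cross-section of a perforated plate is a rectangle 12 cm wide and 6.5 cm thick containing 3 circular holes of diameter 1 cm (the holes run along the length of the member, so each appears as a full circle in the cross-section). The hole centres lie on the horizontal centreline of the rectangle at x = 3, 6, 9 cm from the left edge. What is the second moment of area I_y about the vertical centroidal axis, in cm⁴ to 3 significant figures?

Split into non-overlapping primitives; take the origin at the lower-left of the bounding box.
Plate: 12 × 6.5, A = 78 cm², x = 6 cm, Ī = 936 cm⁴.
Hole 1 (subtracted): ⌀1, A = 0.7854 cm², x = 3 cm, Ī = 0.049087 cm⁴.
Hole 2 (subtracted): ⌀1, A = 0.7854 cm², x = 6 cm, Ī = 0.049087 cm⁴.
Hole 3 (subtracted): ⌀1, A = 0.7854 cm², x = 9 cm, Ī = 0.049087 cm⁴.
By symmetry the centroid is at mid-width, x̄ = 6 cm.
Transfer each piece to the vertical centroidal axis using Ī + A·d² with d = x − 6:
  plate: d = 0 cm → contributes +936 cm⁴
  hole 1: d = -3 cm → contributes −7.1177 cm⁴
  hole 2: d = 0 cm → contributes −0.049087 cm⁴
  hole 3: d = 3 cm → contributes −7.1177 cm⁴
Total I = 921.72 cm⁴.

I_y ≈ 922 cm⁴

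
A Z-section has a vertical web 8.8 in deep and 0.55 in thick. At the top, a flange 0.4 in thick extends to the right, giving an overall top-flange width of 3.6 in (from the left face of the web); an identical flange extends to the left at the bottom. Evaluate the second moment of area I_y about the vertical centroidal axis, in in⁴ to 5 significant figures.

Decompose the section into non-overlapping parts with the origin at the bottom-left of its bounding rectangle.
Web: 0.55 × 8.8, A = 4.84 in², x = 3.325 in, Ī = 0.1220083 in⁴.
Top flange (beyond web): 3.05 × 0.4, A = 1.22 in², x = 5.125 in, Ī = 0.9457542 in⁴.
Bottom flange (beyond web): 3.05 × 0.4, A = 1.22 in², x = 1.525 in, Ī = 0.9457542 in⁴.
Centroid: x̄ = ΣA·x / ΣA = 3.325 in.
Transfer each piece to the vertical centroidal axis using Ī + A·d² with d = x − 3.325:
  web: d = 0 in → contributes +0.1220083 in⁴
  top flange (beyond web): d = 1.8 in → contributes +4.898554 in⁴
  bottom flange (beyond web): d = -1.8 in → contributes +4.898554 in⁴
Total I = 9.919117 in⁴.

I_y ≈ 9.9191 in⁴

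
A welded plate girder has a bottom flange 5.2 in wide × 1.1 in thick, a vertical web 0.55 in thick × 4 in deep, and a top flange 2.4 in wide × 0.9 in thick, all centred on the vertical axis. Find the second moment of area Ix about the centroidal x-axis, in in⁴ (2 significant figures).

Treat the section as a set of non-overlapping primitives; coordinates are from the bounding-box lower-left.
Bottom plate: 5.2 × 1.1, A = 5.72 in², y = 0.55 in, Ī = 0.5768 in⁴.
Web plate: 0.55 × 4, A = 2.2 in², y = 3.1 in, Ī = 2.933 in⁴.
Top plate: 2.4 × 0.9, A = 2.16 in², y = 5.55 in, Ī = 0.1458 in⁴.
Centroid: ȳ = ΣA·y / ΣA = 2.178 in.
Transfer each piece to the centroidal x-axis using Ī + A·d² with d = y − 2.178:
  bottom plate: d = -1.628 in → contributes +15.74 in⁴
  web plate: d = 0.922 in → contributes +4.804 in⁴
  top plate: d = 3.372 in → contributes +24.71 in⁴
Total I = 45.25 in⁴.

Ix ≈ 45 in⁴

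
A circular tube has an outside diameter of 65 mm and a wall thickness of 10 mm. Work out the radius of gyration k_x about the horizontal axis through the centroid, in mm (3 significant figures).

Split into non-overlapping primitives; take the origin at the lower-left of the bounding box.
Outer circle: ⌀65, A = 3318.3 mm², y = 32.5 mm, Ī = 876 241 mm⁴.
Bore (subtracted): ⌀45, A = 1590.4 mm², y = 32.5 mm, Ī = 201 289 mm⁴.
By symmetry the centroid is at mid-height, ȳ = 32.5 mm.
All pieces are centred on the horizontal axis through the centroid, so I = ΣĪ (holes subtracted) = 674 952 mm⁴.
Radius of gyration: k = √(I/A) = √(674 952 / 1727.9) = 19.764 mm.

k_x ≈ 19.8 mm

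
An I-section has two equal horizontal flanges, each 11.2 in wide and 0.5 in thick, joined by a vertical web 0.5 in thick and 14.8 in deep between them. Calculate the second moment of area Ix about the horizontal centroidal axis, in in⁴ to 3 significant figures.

Ix ≈ 791 in⁴

Treat the section as a set of non-overlapping primitives; coordinates are from the bounding-box lower-left.
Bottom flange: 11.2 × 0.5, A = 5.6 in², y = 0.25 in, Ī = 0.11667 in⁴.
Web: 0.5 × 14.8, A = 7.4 in², y = 7.9 in, Ī = 135.07 in⁴.
Top flange: 11.2 × 0.5, A = 5.6 in², y = 15.55 in, Ī = 0.11667 in⁴.
By symmetry the centroid is at mid-height, ȳ = 7.9 in.
Transfer each piece to the horizontal centroidal axis using Ī + A·d² with d = y − 7.9:
  bottom flange: d = -7.65 in → contributes +327.84 in⁴
  web: d = 0 in → contributes +135.07 in⁴
  top flange: d = 7.65 in → contributes +327.84 in⁴
Total I = 790.76 in⁴.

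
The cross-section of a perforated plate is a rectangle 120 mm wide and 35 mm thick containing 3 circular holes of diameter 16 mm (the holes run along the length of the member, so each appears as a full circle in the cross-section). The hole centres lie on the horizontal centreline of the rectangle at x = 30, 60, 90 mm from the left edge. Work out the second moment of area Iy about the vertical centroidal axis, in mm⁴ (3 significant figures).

Iy ≈ 4.67 × 10⁶ mm⁴

Decompose the section into non-overlapping parts with the origin at the bottom-left of its bounding rectangle.
Plate: 120 × 35, A = 4 200 mm², x = 60 mm, Ī = 5 040 000 mm⁴.
Hole 1 (subtracted): ⌀16, A = 201.06 mm², x = 30 mm, Ī = 3 217 mm⁴.
Hole 2 (subtracted): ⌀16, A = 201.06 mm², x = 60 mm, Ī = 3 217 mm⁴.
Hole 3 (subtracted): ⌀16, A = 201.06 mm², x = 90 mm, Ī = 3 217 mm⁴.
By symmetry the centroid is at mid-width, x̄ = 60 mm.
Transfer each piece to the vertical centroidal axis using Ī + A·d² with d = x − 60:
  plate: d = 0 mm → contributes +5 040 000 mm⁴
  hole 1: d = -30 mm → contributes −184 173 mm⁴
  hole 2: d = 0 mm → contributes −3 217 mm⁴
  hole 3: d = 30 mm → contributes −184 173 mm⁴
Total I = 4 668 438 mm⁴.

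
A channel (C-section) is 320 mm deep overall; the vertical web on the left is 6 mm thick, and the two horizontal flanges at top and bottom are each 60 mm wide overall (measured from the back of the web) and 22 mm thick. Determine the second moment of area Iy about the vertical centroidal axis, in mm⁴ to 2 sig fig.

Treat the section as a set of non-overlapping primitives; coordinates are from the bounding-box lower-left.
Web: 6 × 320, A = 1 920 mm², x = 3 mm, Ī = 5 760 mm⁴.
Top flange (beyond web): 54 × 22, A = 1 188 mm², x = 33 mm, Ī = 288 684 mm⁴.
Bottom flange (beyond web): 54 × 22, A = 1 188 mm², x = 33 mm, Ī = 288 684 mm⁴.
Centroid: x̄ = ΣA·x / ΣA = 19.59 mm.
Transfer each piece to the vertical centroidal axis using Ī + A·d² with d = x − 19.59:
  web: d = -16.59 mm → contributes +534 337 mm⁴
  top flange (beyond web): d = 13.41 mm → contributes +502 250 mm⁴
  bottom flange (beyond web): d = 13.41 mm → contributes +502 250 mm⁴
Total I = 1 538 837 mm⁴.

Iy ≈ 1.5 × 10⁶ mm⁴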